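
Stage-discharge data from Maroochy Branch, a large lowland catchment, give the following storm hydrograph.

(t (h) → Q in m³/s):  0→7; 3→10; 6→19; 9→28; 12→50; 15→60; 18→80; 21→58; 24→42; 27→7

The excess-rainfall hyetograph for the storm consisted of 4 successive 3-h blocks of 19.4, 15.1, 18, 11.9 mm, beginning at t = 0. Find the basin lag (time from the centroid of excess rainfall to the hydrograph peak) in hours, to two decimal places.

Centroid of excess rainfall: t_c = Σ P_i·t̄_i / ΣP_i = 5.5435 h (block centres at 1.5, 4.5, 7.5, 10.5 h).
Hydrograph peak occurs at t = 18 h, so basin lag t_L = 18 − 5.5435 = 12.46 h.

t_L ≈ 12.46 h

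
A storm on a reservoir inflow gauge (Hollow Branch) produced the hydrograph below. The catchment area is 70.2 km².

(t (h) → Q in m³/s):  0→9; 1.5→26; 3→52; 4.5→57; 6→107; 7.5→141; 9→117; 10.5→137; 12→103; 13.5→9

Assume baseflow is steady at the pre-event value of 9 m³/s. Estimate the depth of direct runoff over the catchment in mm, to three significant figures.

d ≈ 51.4 mm

Direct runoff: 0.0, 17.0, 43.0, 48.0, 98.0, 132.0, 108.0, 128.0, 94.0, 0.0 m³/s; ΣQ_DR = 668.0 m³/s.
V = ΣQ_DR · Δt = 668.0 × 5400 s = 3.607 × 10^6 m³.
Over A = 70.2 km², depth = V / A = 51.4 mm.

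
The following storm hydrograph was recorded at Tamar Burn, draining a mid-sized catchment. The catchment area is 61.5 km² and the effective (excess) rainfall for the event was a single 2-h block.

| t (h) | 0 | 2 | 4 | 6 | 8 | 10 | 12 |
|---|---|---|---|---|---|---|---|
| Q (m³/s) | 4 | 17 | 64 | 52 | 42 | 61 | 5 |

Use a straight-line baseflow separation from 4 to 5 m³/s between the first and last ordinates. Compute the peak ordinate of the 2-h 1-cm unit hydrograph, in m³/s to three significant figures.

Direct runoff: 0.00, 12.83, 59.67, 47.50, 37.33, 56.17, 0.00 m³/s; ΣQ_DR = 213.5 m³/s, peak = 59.67 m³/s.
Runoff depth d = ΣQ_DR·Δt / A = 213.5 × 7200 / (61.5 km²) = 25.00 mm.
The 1-cm UH is the DRH scaled by (10 mm)/d, so U_p = 59.67 × 10/25.00 = 23.9 m³/s.

U_p ≈ 23.9 m³/s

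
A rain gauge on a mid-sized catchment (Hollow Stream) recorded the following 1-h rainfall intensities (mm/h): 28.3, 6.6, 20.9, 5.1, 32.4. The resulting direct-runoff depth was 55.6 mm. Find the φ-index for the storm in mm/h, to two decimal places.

φ ≈ 8.67 mm/h

Only the 3 blocks with intensity above φ contribute runoff: 28.3, 20.9, 32.4 mm/h.
Σ(I−φ)·Δt = d  ⇒  (28.3+20.9+32.4 − 3φ)·1 = 55.6
φ = (81.60 − 55.6/1) / 3 = 8.67 mm/h.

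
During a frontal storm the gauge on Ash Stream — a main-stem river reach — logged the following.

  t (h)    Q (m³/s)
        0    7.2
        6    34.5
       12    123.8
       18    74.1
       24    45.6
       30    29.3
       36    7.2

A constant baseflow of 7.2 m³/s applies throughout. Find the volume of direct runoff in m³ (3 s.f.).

Direct-runoff ordinates (Q − Q_b): 0.0, 27.3, 116.6, 66.9, 38.4, 22.1, 0.0 m³/s.
ΣQ_DR = 271.3 m³/s.
With Δt = 6 h = 21600 s, V = ΣQ_DR · Δt = 271.3 × 21600 = 5.86 × 10^6 m³.

V ≈ 5.86 × 10^6 m³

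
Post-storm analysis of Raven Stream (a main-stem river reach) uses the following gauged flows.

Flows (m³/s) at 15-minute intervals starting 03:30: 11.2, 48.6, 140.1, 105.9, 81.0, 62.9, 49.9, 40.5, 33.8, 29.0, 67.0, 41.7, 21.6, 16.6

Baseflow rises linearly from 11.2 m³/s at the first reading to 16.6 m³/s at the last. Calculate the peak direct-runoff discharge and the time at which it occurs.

Subtracting baseflow gives direct-runoff ordinates: 0.00, 36.98, 128.07, 93.45, 68.14, 49.62, 36.21, 26.39, 19.28, 14.06, 51.65, 25.93, 5.42, 0.00 m³/s.
The maximum is 128.07 m³/s, occurring at the reading for t = 04:00.

Q_p = 128.07 m³/s at t = 04:00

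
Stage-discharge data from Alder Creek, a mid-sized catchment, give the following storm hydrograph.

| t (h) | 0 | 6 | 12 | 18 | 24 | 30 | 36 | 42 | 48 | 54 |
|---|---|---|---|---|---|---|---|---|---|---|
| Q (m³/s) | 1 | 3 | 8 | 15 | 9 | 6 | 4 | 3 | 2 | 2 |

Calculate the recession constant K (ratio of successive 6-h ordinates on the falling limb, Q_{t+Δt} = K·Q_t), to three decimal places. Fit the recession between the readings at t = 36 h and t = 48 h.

K ≈ 0.707

Using the recession-limb readings at t = 36 h and t = 48 h: Q falls from 4 to 2 m³/s over 2 intervals.
K = (Q₂/Q₁)^(1/2) = (2/4)^(1/2) = 0.707.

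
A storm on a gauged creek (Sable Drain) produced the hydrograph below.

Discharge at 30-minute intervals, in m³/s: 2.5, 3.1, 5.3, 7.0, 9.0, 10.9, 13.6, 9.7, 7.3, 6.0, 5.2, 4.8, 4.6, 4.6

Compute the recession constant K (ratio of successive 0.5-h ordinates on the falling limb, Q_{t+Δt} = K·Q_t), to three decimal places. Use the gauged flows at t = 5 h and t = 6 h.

K ≈ 0.941

Using the recession-limb readings at t = 5 h and t = 6 h: Q falls from 5.2 to 4.6 m³/s over 2 intervals.
K = (Q₂/Q₁)^(1/2) = (4.6/5.2)^(1/2) = 0.941.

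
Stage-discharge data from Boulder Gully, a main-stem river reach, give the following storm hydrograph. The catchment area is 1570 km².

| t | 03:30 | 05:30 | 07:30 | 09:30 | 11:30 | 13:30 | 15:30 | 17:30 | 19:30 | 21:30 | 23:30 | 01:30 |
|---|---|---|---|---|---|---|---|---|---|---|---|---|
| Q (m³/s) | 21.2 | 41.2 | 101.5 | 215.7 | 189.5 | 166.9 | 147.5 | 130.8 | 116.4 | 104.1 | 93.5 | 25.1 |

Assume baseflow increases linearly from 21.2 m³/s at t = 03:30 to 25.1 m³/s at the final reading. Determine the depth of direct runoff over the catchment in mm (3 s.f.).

d ≈ 4.93 mm

Direct runoff: 0.00, 19.65, 79.59, 193.44, 166.88, 143.93, 124.17, 107.12, 92.36, 79.71, 68.75, 0.00 m³/s; ΣQ_DR = 1076 m³/s.
V = ΣQ_DR · Δt = 1076 × 7200 s = 7.744 × 10^6 m³.
Over A = 1570 km², depth = V / A = 4.93 mm.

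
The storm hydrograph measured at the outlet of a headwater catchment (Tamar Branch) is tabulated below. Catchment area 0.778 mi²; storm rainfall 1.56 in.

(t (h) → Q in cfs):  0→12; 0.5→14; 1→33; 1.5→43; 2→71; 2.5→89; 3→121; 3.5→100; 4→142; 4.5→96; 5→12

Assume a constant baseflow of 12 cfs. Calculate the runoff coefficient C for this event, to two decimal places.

C ≈ 0.38

ΣQ_DR = 601.0 cfs; V = ΣQ_DR·Δt = 1.082 × 10^6 ft³.
Runoff depth d = V / A = 0.5985 in.
C = d / P = 0.5985 / 1.56 = 0.38.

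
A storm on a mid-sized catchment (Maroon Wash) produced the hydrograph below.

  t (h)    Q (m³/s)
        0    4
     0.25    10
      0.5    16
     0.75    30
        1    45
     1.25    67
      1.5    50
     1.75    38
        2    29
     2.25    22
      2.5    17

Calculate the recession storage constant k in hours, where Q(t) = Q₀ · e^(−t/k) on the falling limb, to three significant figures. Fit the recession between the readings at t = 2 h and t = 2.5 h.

k ≈ 0.936 h

On the falling limb, Q drops from 29 to 17 m³/s between t = 2 h and t = 2.5 h (Δt = 0.5 h).
k = −Δt / ln(Q₂/Q₁) = −0.5 / ln(17/29) = 0.936 h.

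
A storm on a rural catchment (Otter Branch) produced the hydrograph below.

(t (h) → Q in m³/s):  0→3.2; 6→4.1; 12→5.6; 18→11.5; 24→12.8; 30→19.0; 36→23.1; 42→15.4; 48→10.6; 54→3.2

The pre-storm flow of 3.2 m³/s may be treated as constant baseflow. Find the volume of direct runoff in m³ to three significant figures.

V ≈ 1.65 × 10^6 m³

Direct-runoff ordinates (Q − Q_b): 0.0, 0.9, 2.4, 8.3, 9.6, 15.8, 19.9, 12.2, 7.4, 0.0 m³/s.
ΣQ_DR = 76.50 m³/s.
With Δt = 6 h = 21600 s, V = ΣQ_DR · Δt = 76.50 × 21600 = 1.65 × 10^6 m³.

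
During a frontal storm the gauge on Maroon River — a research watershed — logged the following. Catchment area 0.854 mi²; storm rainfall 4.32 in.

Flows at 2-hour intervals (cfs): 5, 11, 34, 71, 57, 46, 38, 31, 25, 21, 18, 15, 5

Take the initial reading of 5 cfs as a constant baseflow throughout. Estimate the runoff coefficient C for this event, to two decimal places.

C ≈ 0.26

ΣQ_DR = 312.0 cfs; V = ΣQ_DR·Δt = 2.246 × 10^6 ft³.
Runoff depth d = V / A = 1.132 in.
C = d / P = 1.132 / 4.32 = 0.26.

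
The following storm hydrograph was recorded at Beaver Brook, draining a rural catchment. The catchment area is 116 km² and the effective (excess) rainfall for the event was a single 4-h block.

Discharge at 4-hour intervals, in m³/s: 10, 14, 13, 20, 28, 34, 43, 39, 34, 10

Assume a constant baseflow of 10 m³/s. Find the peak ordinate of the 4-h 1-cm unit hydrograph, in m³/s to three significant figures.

U_p ≈ 18.3 m³/s

Direct runoff: 0.0, 4.0, 3.0, 10.0, 18.0, 24.0, 33.0, 29.0, 24.0, 0.0 m³/s; ΣQ_DR = 145.0 m³/s, peak = 33.0 m³/s.
Runoff depth d = ΣQ_DR·Δt / A = 145.0 × 14400 / (116 km²) = 18.00 mm.
The 1-cm UH is the DRH scaled by (10 mm)/d, so U_p = 33.0 × 10/18.00 = 18.3 m³/s.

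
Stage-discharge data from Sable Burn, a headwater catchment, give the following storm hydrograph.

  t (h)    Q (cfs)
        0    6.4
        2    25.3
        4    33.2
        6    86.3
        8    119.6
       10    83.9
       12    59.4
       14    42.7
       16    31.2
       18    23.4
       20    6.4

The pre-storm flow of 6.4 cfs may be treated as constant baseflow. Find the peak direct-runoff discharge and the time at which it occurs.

Subtracting baseflow gives direct-runoff ordinates: 0.0, 18.9, 26.8, 79.9, 113.2, 77.5, 53.0, 36.3, 24.8, 17.0, 0.0 cfs.
The maximum is 113.2 cfs, occurring at the reading for t = 8 h.

Q_p = 113.2 cfs at t = 8 h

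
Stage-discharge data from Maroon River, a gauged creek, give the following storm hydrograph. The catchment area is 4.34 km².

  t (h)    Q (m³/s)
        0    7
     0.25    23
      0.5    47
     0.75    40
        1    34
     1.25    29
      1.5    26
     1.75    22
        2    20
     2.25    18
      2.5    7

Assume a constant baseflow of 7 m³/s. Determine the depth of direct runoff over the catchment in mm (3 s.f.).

Direct runoff: 0.0, 16.0, 40.0, 33.0, 27.0, 22.0, 19.0, 15.0, 13.0, 11.0, 0.0 m³/s; ΣQ_DR = 196.0 m³/s.
V = ΣQ_DR · Δt = 196.0 × 900 s = 1.764 × 10^5 m³.
Over A = 4.34 km², depth = V / A = 40.6 mm.

d ≈ 40.6 mm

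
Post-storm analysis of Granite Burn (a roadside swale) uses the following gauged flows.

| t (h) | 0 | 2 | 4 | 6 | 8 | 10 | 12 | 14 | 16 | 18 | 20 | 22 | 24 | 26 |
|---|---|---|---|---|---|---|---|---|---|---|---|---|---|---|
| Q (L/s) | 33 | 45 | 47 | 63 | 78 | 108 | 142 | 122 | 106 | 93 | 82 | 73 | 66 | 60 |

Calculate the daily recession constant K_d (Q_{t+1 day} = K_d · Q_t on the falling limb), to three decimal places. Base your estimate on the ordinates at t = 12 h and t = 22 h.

Between t = 12 h and t = 22 h the flow falls from 142 to 73 L/s over 5×2 h = 10 h.
Per-interval ratio K = (73/142)^(1/5) = 0.8754; K_d = K^(24/2) = 0.203.

K_d ≈ 0.203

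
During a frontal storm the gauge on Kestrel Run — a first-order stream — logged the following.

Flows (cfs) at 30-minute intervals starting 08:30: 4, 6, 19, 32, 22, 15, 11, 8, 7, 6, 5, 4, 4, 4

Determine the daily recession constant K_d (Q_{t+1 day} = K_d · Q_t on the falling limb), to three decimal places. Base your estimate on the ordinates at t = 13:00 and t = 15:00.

Between t = 13:00 and t = 15:00 the flow falls from 6 to 4 cfs over 4×0.5 h = 2 h.
Per-interval ratio K = (4/6)^(1/4) = 0.9036; K_d = K^(24/0.5) = 0.008.

K_d ≈ 0.008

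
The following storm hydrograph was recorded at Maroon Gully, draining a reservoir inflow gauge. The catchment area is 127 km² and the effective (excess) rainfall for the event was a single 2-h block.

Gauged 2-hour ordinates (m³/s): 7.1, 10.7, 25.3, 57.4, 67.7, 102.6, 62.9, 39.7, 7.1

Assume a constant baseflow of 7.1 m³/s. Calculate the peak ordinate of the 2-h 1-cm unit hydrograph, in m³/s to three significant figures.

U_p ≈ 53.2 m³/s

Direct runoff: 0.0, 3.6, 18.2, 50.3, 60.6, 95.5, 55.8, 32.6, 0.0 m³/s; ΣQ_DR = 316.6 m³/s, peak = 95.5 m³/s.
Runoff depth d = ΣQ_DR·Δt / A = 316.6 × 7200 / (127 km²) = 17.95 mm.
The 1-cm UH is the DRH scaled by (10 mm)/d, so U_p = 95.5 × 10/17.95 = 53.2 m³/s.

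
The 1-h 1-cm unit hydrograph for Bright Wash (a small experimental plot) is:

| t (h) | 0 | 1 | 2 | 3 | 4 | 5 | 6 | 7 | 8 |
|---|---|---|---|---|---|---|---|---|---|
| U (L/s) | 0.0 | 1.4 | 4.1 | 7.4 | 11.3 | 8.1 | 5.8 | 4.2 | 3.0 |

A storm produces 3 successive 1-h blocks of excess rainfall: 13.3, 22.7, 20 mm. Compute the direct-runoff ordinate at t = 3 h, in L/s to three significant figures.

Q ≈ 21.9 L/s

By discrete convolution, Q_j = Σ (P_i / 10 mm) · U_{j−i}.
At t = 3 h (j=3): Q = (13.3/10)·7.4 + (22.7/10)·4.1 + (20/10)·1.4 = 21.9 L/s.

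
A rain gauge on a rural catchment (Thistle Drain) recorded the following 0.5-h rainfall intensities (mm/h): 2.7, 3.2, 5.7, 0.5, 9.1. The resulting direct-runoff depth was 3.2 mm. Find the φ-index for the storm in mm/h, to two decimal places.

φ ≈ 4.20 mm/h

Only the 2 blocks with intensity above φ contribute runoff: 5.7, 9.1 mm/h.
Σ(I−φ)·Δt = d  ⇒  (5.7+9.1 − 2φ)·0.5 = 3.2
φ = (14.80 − 3.2/0.5) / 2 = 4.20 mm/h.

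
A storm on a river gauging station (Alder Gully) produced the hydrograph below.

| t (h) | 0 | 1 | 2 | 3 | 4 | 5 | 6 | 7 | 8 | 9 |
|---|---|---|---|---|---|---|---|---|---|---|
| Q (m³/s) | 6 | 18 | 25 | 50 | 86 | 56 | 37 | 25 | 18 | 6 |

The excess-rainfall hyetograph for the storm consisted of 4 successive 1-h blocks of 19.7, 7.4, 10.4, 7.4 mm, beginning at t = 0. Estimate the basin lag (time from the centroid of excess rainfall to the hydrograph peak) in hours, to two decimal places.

t_L ≈ 2.38 h

Centroid of excess rainfall: t_c = Σ P_i·t̄_i / ΣP_i = 1.6225 h (block centres at 0.5, 1.5, 2.5, 3.5 h).
Hydrograph peak occurs at t = 4 h, so basin lag t_L = 4 − 1.6225 = 2.38 h.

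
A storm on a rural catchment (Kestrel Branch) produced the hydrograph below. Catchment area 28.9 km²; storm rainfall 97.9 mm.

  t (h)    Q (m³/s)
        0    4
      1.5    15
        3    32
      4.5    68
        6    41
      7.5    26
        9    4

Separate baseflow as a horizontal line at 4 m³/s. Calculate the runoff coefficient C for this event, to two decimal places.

ΣQ_DR = 162.0 m³/s; V = ΣQ_DR·Δt = 8.748 × 10^5 m³.
Runoff depth d = V / A = 30.27 mm.
C = d / P = 30.27 / 97.9 = 0.31.

C ≈ 0.31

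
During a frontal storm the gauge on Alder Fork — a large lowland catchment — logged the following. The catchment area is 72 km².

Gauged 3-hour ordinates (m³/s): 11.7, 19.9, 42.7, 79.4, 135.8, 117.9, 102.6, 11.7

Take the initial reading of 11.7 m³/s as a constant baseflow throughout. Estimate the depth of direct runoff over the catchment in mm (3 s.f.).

d ≈ 64.2 mm

Direct runoff: 0.0, 8.2, 31.0, 67.7, 124.1, 106.2, 90.9, 0.0 m³/s; ΣQ_DR = 428.1 m³/s.
V = ΣQ_DR · Δt = 428.1 × 10800 s = 4.623 × 10^6 m³.
Over A = 72 km², depth = V / A = 64.2 mm.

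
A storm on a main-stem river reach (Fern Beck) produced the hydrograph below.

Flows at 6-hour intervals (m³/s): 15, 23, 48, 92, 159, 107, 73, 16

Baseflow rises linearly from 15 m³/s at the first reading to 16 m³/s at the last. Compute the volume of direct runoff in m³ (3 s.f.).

V ≈ 8.83 × 10^6 m³

Direct-runoff ordinates (Q − Q_b): 0.00, 7.86, 32.71, 76.57, 143.43, 91.29, 57.14, 0.00 m³/s.
ΣQ_DR = 409.0 m³/s.
With Δt = 6 h = 21600 s, V = ΣQ_DR · Δt = 409.0 × 21600 = 8.83 × 10^6 m³.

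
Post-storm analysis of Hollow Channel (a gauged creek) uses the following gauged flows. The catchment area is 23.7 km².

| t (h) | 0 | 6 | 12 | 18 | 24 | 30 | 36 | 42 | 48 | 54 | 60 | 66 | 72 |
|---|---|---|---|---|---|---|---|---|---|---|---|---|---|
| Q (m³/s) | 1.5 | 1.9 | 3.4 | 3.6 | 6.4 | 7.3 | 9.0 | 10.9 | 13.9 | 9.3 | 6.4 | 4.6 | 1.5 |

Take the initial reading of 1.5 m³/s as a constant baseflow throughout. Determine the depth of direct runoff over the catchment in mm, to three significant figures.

Direct runoff: 0.0, 0.4, 1.9, 2.1, 4.9, 5.8, 7.5, 9.4, 12.4, 7.8, 4.9, 3.1, 0.0 m³/s; ΣQ_DR = 60.20 m³/s.
V = ΣQ_DR · Δt = 60.20 × 21600 s = 1.300 × 10^6 m³.
Over A = 23.7 km², depth = V / A = 54.9 mm.

d ≈ 54.9 mm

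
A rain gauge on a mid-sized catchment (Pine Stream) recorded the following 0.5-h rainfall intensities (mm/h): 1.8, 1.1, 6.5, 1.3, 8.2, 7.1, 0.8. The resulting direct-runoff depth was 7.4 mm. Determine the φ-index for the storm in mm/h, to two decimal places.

φ ≈ 2.33 mm/h

Only the 3 blocks with intensity above φ contribute runoff: 6.5, 8.2, 7.1 mm/h.
Σ(I−φ)·Δt = d  ⇒  (6.5+8.2+7.1 − 3φ)·0.5 = 7.4
φ = (21.80 − 7.4/0.5) / 3 = 2.33 mm/h.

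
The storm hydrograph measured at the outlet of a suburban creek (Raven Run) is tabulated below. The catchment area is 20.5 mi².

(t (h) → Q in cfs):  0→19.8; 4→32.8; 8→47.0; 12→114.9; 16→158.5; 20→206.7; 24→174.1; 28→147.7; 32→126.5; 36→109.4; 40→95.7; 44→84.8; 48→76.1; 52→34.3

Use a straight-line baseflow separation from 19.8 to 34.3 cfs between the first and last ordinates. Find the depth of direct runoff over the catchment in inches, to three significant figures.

d ≈ 0.317 in

Direct runoff: 0.00, 11.88, 24.97, 91.75, 134.24, 181.32, 147.61, 120.09, 97.78, 79.56, 64.75, 52.73, 42.92, 0.00 cfs; ΣQ_DR = 1050 cfs.
V = ΣQ_DR · Δt = 1050 × 14400 s = 1.511 × 10^7 ft³.
Over A = 20.5 mi², depth = V / A = 0.317 in.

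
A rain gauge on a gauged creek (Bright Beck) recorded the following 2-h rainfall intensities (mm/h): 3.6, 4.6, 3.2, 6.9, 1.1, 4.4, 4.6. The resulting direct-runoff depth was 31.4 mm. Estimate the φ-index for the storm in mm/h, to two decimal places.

Only the 6 blocks with intensity above φ contribute runoff: 3.6, 4.6, 3.2, 6.9, 4.4, 4.6 mm/h.
Σ(I−φ)·Δt = d  ⇒  (3.6+4.6+3.2+6.9+4.4+4.6 − 6φ)·2 = 31.4
φ = (27.30 − 31.4/2) / 6 = 1.93 mm/h.

φ ≈ 1.93 mm/h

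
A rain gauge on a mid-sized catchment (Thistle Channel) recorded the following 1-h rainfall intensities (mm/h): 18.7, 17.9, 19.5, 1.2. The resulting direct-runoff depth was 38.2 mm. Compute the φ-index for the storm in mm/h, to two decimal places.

φ ≈ 5.97 mm/h

Only the 3 blocks with intensity above φ contribute runoff: 18.7, 17.9, 19.5 mm/h.
Σ(I−φ)·Δt = d  ⇒  (18.7+17.9+19.5 − 3φ)·1 = 38.2
φ = (56.10 − 38.2/1) / 3 = 5.97 mm/h.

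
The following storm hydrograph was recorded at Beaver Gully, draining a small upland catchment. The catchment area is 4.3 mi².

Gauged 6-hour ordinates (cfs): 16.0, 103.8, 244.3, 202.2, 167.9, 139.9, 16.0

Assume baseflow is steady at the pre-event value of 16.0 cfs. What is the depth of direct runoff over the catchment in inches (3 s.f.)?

Direct runoff: 0.0, 87.8, 228.3, 186.2, 151.9, 123.9, 0.0 cfs; ΣQ_DR = 778.1 cfs.
V = ΣQ_DR · Δt = 778.1 × 21600 s = 1.681 × 10^7 ft³.
Over A = 4.3 mi², depth = V / A = 1.68 in.

d ≈ 1.68 in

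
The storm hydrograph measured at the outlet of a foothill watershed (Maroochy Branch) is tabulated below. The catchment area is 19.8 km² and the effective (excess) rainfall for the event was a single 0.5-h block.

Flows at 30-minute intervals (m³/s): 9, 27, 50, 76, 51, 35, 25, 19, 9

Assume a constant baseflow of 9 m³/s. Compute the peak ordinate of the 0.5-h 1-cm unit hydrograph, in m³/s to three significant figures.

Direct runoff: 0.0, 18.0, 41.0, 67.0, 42.0, 26.0, 16.0, 10.0, 0.0 m³/s; ΣQ_DR = 220.0 m³/s, peak = 67.0 m³/s.
Runoff depth d = ΣQ_DR·Δt / A = 220.0 × 1800 / (19.8 km²) = 20.00 mm.
The 1-cm UH is the DRH scaled by (10 mm)/d, so U_p = 67.0 × 10/20.00 = 33.5 m³/s.

U_p ≈ 33.5 m³/s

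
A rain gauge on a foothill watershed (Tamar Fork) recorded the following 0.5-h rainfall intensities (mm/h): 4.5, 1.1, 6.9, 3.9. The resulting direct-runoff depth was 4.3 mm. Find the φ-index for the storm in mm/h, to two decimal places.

Only the 3 blocks with intensity above φ contribute runoff: 4.5, 6.9, 3.9 mm/h.
Σ(I−φ)·Δt = d  ⇒  (4.5+6.9+3.9 − 3φ)·0.5 = 4.3
φ = (15.30 − 4.3/0.5) / 3 = 2.23 mm/h.

φ ≈ 2.23 mm/h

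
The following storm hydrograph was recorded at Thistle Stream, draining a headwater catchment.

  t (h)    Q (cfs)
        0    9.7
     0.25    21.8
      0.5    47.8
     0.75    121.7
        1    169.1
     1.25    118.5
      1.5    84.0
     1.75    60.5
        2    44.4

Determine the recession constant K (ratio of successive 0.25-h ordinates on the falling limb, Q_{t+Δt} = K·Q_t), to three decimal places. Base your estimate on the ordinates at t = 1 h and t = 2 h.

Using the recession-limb readings at t = 1 h and t = 2 h: Q falls from 169.1 to 44.4 cfs over 4 intervals.
K = (Q₂/Q₁)^(1/4) = (44.4/169.1)^(1/4) = 0.716.

K ≈ 0.716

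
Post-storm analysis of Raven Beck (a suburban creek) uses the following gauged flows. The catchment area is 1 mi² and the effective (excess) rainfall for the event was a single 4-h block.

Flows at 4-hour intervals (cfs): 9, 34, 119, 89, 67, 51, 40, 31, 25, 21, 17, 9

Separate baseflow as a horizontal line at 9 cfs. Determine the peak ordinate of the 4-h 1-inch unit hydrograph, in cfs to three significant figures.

Direct runoff: 0.0, 25.0, 110.0, 80.0, 58.0, 42.0, 31.0, 22.0, 16.0, 12.0, 8.0, 0.0 cfs; ΣQ_DR = 404.0 cfs, peak = 110.0 cfs.
Runoff depth d = ΣQ_DR·Δt / A = 404.0 × 14400 / (1 mi²) = 2.504 in.
The 1-inch UH is the DRH scaled by (1 in)/d, so U_p = 110.0 × 1/2.504 = 43.9 cfs.

U_p ≈ 43.9 cfs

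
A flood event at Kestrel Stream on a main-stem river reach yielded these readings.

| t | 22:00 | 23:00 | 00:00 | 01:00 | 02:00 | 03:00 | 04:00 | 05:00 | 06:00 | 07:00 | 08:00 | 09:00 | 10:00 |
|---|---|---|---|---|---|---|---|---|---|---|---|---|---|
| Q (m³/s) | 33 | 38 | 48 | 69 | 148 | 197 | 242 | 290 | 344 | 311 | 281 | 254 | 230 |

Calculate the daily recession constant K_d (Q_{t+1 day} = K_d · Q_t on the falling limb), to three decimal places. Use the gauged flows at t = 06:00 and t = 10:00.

Between t = 06:00 and t = 10:00 the flow falls from 344 to 230 m³/s over 4×1 h = 4 h.
Per-interval ratio K = (230/344)^(1/4) = 0.9043; K_d = K^(24/1) = 0.089.

K_d ≈ 0.089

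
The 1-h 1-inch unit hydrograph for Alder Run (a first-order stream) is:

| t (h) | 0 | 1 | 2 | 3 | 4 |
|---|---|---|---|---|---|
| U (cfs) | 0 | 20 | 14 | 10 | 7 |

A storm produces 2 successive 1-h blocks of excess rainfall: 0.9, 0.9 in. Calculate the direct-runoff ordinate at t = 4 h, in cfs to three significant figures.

Q ≈ 15.3 cfs

By discrete convolution, Q_j = Σ (P_i / 1 in) · U_{j−i}.
At t = 4 h (j=4): Q = (0.9/1)·7 + (0.9/1)·10 = 15.3 cfs.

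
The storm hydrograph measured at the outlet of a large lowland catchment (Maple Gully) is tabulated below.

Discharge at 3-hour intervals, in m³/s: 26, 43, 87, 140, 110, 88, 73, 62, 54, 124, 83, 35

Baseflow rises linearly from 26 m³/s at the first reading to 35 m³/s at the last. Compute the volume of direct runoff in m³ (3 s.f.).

Direct-runoff ordinates (Q − Q_b): 0.00, 16.18, 59.36, 111.55, 80.73, 57.91, 42.09, 30.27, 21.45, 90.64, 48.82, 0.00 m³/s.
ΣQ_DR = 559.0 m³/s.
With Δt = 3 h = 10800 s, V = ΣQ_DR · Δt = 559.0 × 10800 = 6.04 × 10^6 m³.

V ≈ 6.04 × 10^6 m³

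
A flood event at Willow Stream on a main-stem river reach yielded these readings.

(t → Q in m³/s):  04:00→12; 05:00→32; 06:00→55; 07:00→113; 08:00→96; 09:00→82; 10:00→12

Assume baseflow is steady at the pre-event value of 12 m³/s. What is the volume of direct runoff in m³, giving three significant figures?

Direct-runoff ordinates (Q − Q_b): 0.0, 20.0, 43.0, 101.0, 84.0, 70.0, 0.0 m³/s.
ΣQ_DR = 318.0 m³/s.
With Δt = 1 h = 3600 s, V = ΣQ_DR · Δt = 318.0 × 3600 = 1.14 × 10^6 m³.

V ≈ 1.14 × 10^6 m³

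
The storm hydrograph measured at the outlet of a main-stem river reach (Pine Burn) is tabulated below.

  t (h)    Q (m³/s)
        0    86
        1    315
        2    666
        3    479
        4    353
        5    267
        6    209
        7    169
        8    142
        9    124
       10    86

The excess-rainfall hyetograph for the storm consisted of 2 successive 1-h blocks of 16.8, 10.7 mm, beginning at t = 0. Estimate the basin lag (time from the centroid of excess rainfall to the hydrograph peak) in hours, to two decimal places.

Centroid of excess rainfall: t_c = Σ P_i·t̄_i / ΣP_i = 0.8891 h (block centres at 0.5, 1.5 h).
Hydrograph peak occurs at t = 2 h, so basin lag t_L = 2 − 0.8891 = 1.11 h.

t_L ≈ 1.11 h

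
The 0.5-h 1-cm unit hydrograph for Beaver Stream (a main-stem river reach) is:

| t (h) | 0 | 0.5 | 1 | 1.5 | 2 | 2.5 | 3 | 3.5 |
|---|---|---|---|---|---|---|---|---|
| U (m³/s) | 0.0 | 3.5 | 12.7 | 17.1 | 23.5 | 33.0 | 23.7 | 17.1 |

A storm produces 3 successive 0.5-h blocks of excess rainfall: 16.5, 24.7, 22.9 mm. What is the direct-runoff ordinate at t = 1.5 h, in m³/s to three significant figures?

By discrete convolution, Q_j = Σ (P_i / 10 mm) · U_{j−i}.
At t = 1.5 h (j=3): Q = (16.5/10)·17.1 + (24.7/10)·12.7 + (22.9/10)·3.5 = 67.6 m³/s.

Q ≈ 67.6 m³/s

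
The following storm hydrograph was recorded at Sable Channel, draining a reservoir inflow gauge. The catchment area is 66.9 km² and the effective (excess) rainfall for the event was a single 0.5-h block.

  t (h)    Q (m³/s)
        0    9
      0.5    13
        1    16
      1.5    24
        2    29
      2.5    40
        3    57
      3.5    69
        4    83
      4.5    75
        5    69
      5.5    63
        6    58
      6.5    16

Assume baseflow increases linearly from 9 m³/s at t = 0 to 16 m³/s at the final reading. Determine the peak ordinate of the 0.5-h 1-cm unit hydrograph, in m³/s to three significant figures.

Direct runoff: 0.00, 3.46, 5.92, 13.38, 17.85, 28.31, 44.77, 56.23, 69.69, 61.15, 54.62, 48.08, 42.54, 0.00 m³/s; ΣQ_DR = 446.0 m³/s, peak = 69.69 m³/s.
Runoff depth d = ΣQ_DR·Δt / A = 446.0 × 1800 / (66.9 km²) = 12.00 mm.
The 1-cm UH is the DRH scaled by (10 mm)/d, so U_p = 69.69 × 10/12.00 = 58.1 m³/s.

U_p ≈ 58.1 m³/s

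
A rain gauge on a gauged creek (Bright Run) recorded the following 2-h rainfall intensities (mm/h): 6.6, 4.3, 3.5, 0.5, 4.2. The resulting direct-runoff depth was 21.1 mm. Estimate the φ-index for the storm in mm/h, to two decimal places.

Only the 4 blocks with intensity above φ contribute runoff: 6.6, 4.3, 3.5, 4.2 mm/h.
Σ(I−φ)·Δt = d  ⇒  (6.6+4.3+3.5+4.2 − 4φ)·2 = 21.1
φ = (18.60 − 21.1/2) / 4 = 2.01 mm/h.

φ ≈ 2.01 mm/h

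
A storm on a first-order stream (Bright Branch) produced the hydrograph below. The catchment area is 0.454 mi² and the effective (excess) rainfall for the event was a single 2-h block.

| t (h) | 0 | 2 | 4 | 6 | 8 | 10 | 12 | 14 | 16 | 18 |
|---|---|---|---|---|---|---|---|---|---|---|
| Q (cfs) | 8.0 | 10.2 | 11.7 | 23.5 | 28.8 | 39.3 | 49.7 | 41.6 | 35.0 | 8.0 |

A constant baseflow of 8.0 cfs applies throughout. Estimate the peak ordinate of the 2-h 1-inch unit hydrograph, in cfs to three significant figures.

Direct runoff: 0.0, 2.2, 3.7, 15.5, 20.8, 31.3, 41.7, 33.6, 27.0, 0.0 cfs; ΣQ_DR = 175.8 cfs, peak = 41.7 cfs.
Runoff depth d = ΣQ_DR·Δt / A = 175.8 × 7200 / (0.454 mi²) = 1.200 in.
The 1-inch UH is the DRH scaled by (1 in)/d, so U_p = 41.7 × 1/1.200 = 34.7 cfs.

U_p ≈ 34.7 cfs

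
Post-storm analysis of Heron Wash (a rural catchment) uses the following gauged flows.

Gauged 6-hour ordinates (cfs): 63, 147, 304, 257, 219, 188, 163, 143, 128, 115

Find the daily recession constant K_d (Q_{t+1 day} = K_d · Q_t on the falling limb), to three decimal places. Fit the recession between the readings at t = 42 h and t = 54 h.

Between t = 42 h and t = 54 h the flow falls from 143 to 115 cfs over 2×6 h = 12 h.
Per-interval ratio K = (115/143)^(1/2) = 0.8968; K_d = K^(24/6) = 0.647.

K_d ≈ 0.647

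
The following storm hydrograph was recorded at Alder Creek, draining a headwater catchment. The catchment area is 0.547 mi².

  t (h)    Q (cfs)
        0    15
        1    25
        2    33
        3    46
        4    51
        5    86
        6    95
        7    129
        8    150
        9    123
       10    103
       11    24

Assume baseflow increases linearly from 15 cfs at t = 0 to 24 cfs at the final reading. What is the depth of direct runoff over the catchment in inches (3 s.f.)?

Direct runoff: 0.00, 9.18, 16.36, 28.55, 32.73, 66.91, 75.09, 108.27, 128.45, 100.64, 79.82, 0.00 cfs; ΣQ_DR = 646.0 cfs.
V = ΣQ_DR · Δt = 646.0 × 3600 s = 2.326 × 10^6 ft³.
Over A = 0.547 mi², depth = V / A = 1.83 in.

d ≈ 1.83 in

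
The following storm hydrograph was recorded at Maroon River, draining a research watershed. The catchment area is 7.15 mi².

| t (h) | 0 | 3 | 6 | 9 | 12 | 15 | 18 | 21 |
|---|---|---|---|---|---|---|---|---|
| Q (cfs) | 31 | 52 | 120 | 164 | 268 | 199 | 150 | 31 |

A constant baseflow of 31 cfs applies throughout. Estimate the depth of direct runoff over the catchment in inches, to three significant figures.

Direct runoff: 0.0, 21.0, 89.0, 133.0, 237.0, 168.0, 119.0, 0.0 cfs; ΣQ_DR = 767.0 cfs.
V = ΣQ_DR · Δt = 767.0 × 10800 s = 8.284 × 10^6 ft³.
Over A = 7.15 mi², depth = V / A = 0.499 in.

d ≈ 0.499 in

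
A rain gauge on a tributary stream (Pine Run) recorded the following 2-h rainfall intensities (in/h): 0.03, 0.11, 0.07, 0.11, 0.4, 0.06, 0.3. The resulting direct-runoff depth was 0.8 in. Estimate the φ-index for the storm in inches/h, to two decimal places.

φ ≈ 0.15 in/h

Only the 2 blocks with intensity above φ contribute runoff: 0.4, 0.3 in/h.
Σ(I−φ)·Δt = d  ⇒  (0.4+0.3 − 2φ)·2 = 0.8
φ = (0.7000 − 0.8/2) / 2 = 0.15 in/h.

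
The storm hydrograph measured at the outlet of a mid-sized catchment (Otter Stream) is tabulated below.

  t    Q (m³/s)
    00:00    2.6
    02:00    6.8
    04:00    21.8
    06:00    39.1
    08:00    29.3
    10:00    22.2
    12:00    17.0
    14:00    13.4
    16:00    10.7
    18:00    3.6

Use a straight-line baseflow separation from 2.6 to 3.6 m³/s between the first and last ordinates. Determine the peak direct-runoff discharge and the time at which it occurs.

Subtracting baseflow gives direct-runoff ordinates: 0.00, 4.09, 18.98, 36.17, 26.26, 19.04, 13.73, 10.02, 7.21, 0.00 m³/s.
The maximum is 36.17 m³/s, occurring at the reading for t = 06:00.

Q_p = 36.17 m³/s at t = 06:00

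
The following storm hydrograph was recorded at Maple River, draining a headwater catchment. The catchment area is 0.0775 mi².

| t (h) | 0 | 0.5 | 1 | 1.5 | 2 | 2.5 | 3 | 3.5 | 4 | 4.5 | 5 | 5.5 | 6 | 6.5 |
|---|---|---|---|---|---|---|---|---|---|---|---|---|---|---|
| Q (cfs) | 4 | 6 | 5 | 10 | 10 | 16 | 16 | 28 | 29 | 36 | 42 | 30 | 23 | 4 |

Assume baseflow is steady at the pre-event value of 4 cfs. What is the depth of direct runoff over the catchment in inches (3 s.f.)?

Direct runoff: 0.0, 2.0, 1.0, 6.0, 6.0, 12.0, 12.0, 24.0, 25.0, 32.0, 38.0, 26.0, 19.0, 0.0 cfs; ΣQ_DR = 203.0 cfs.
V = ΣQ_DR · Δt = 203.0 × 1800 s = 3.654 × 10^5 ft³.
Over A = 0.0775 mi², depth = V / A = 2.03 in.

d ≈ 2.03 in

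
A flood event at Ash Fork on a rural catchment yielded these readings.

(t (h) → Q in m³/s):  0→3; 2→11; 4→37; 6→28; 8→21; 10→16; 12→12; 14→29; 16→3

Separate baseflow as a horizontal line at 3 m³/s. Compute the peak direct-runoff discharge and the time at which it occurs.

Subtracting baseflow gives direct-runoff ordinates: 0.0, 8.0, 34.0, 25.0, 18.0, 13.0, 9.0, 26.0, 0.0 m³/s.
The maximum is 34.0 m³/s, occurring at the reading for t = 4 h.

Q_p = 34.0 m³/s at t = 4 h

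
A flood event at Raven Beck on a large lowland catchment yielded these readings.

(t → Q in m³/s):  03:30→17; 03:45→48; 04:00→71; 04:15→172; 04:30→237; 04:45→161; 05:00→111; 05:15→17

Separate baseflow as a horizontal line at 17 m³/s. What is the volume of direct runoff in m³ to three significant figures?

V ≈ 6.28 × 10^5 m³

Direct-runoff ordinates (Q − Q_b): 0.0, 31.0, 54.0, 155.0, 220.0, 144.0, 94.0, 0.0 m³/s.
ΣQ_DR = 698.0 m³/s.
With Δt = 0.25 h = 900 s, V = ΣQ_DR · Δt = 698.0 × 900 = 6.28 × 10^5 m³.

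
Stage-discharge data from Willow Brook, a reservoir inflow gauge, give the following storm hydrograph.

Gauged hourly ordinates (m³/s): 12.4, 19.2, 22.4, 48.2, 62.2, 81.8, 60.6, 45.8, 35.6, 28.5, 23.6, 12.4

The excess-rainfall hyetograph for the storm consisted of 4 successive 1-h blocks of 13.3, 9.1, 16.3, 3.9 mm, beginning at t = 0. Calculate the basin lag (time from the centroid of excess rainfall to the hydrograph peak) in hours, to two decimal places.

Centroid of excess rainfall: t_c = Σ P_i·t̄_i / ΣP_i = 1.7535 h (block centres at 0.5, 1.5, 2.5, 3.5 h).
Hydrograph peak occurs at t = 5 h, so basin lag t_L = 5 − 1.7535 = 3.25 h.

t_L ≈ 3.25 h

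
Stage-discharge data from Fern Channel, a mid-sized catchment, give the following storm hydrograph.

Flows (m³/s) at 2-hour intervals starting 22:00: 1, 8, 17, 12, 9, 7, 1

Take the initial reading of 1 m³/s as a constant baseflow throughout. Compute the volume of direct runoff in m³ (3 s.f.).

V ≈ 3.46 × 10^5 m³

Direct-runoff ordinates (Q − Q_b): 0.0, 7.0, 16.0, 11.0, 8.0, 6.0, 0.0 m³/s.
ΣQ_DR = 48.00 m³/s.
With Δt = 2 h = 7200 s, V = ΣQ_DR · Δt = 48.00 × 7200 = 3.46 × 10^5 m³.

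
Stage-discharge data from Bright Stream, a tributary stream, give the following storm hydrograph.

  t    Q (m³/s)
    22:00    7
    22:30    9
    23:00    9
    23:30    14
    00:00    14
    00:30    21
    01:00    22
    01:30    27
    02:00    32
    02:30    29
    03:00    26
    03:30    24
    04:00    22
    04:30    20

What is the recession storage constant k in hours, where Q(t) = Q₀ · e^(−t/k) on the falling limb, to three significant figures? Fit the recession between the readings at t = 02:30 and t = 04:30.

On the falling limb, Q drops from 29 to 20 m³/s between t = 02:30 and t = 04:30 (Δt = 2 h).
k = −Δt / ln(Q₂/Q₁) = −2 / ln(20/29) = 5.38 h.

k ≈ 5.38 h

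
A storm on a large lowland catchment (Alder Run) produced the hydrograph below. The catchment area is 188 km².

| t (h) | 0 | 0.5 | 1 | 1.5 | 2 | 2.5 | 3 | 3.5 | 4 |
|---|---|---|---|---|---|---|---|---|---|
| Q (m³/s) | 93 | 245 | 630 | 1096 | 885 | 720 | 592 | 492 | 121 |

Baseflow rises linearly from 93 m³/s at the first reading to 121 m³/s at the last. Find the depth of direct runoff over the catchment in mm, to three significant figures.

Direct runoff: 0.00, 148.50, 530.00, 992.50, 778.00, 609.50, 478.00, 374.50, 0.00 m³/s; ΣQ_DR = 3911 m³/s.
V = ΣQ_DR · Δt = 3911 × 1800 s = 7.040 × 10^6 m³.
Over A = 188 km², depth = V / A = 37.4 mm.

d ≈ 37.4 mm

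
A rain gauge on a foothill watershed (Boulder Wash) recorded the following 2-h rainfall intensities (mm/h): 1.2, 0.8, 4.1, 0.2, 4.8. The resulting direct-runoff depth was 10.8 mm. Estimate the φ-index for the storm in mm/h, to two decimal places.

φ ≈ 1.75 mm/h

Only the 2 blocks with intensity above φ contribute runoff: 4.1, 4.8 mm/h.
Σ(I−φ)·Δt = d  ⇒  (4.1+4.8 − 2φ)·2 = 10.8
φ = (8.900 − 10.8/2) / 2 = 1.75 mm/h.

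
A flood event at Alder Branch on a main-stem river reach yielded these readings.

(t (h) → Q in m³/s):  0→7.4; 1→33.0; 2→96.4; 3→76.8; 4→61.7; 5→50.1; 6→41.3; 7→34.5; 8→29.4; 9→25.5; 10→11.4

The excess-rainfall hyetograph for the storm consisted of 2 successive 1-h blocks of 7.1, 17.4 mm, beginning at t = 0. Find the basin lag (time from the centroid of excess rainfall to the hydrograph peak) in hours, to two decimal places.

t_L ≈ 0.79 h

Centroid of excess rainfall: t_c = Σ P_i·t̄_i / ΣP_i = 1.2102 h (block centres at 0.5, 1.5 h).
Hydrograph peak occurs at t = 2 h, so basin lag t_L = 2 − 1.2102 = 0.79 h.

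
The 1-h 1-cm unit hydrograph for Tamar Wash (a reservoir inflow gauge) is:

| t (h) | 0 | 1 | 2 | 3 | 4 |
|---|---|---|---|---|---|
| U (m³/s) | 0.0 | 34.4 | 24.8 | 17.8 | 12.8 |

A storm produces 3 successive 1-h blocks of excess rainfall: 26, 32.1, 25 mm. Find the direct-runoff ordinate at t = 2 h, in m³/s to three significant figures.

By discrete convolution, Q_j = Σ (P_i / 10 mm) · U_{j−i}.
At t = 2 h (j=2): Q = (26/10)·24.8 + (32.1/10)·34.4 + (25/10)·0.0 = 175 m³/s.

Q ≈ 175 m³/s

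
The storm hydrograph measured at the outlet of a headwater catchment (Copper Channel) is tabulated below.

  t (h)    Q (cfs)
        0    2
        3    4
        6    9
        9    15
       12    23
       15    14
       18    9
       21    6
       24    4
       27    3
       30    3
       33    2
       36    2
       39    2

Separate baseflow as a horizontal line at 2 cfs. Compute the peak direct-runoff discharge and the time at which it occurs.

Q_p = 21.0 cfs at t = 12 h

Subtracting baseflow gives direct-runoff ordinates: 0.0, 2.0, 7.0, 13.0, 21.0, 12.0, 7.0, 4.0, 2.0, 1.0, 1.0, 0.0, 0.0, 0.0 cfs.
The maximum is 21.0 cfs, occurring at the reading for t = 12 h.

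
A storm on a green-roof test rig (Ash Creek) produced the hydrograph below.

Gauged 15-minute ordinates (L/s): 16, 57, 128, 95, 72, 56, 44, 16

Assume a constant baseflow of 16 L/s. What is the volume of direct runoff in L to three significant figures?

Direct-runoff ordinates (Q − Q_b): 0.0, 41.0, 112.0, 79.0, 56.0, 40.0, 28.0, 0.0 L/s.
ΣQ_DR = 356.0 L/s.
With Δt = 0.25 h = 900 s, V = ΣQ_DR · Δt = 356.0 × 900 = 3.20 × 10^5 L.

V ≈ 3.20 × 10^5 L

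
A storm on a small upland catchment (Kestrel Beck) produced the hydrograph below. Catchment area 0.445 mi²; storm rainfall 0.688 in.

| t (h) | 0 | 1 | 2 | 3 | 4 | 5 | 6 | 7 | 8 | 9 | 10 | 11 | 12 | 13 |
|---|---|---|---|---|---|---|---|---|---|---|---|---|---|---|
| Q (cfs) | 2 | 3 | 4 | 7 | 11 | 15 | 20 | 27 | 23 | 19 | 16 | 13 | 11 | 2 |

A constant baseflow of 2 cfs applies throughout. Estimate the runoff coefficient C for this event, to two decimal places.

ΣQ_DR = 145.0 cfs; V = ΣQ_DR·Δt = 5.220 × 10^5 ft³.
Runoff depth d = V / A = 0.5049 in.
C = d / P = 0.5049 / 0.688 = 0.73.

C ≈ 0.73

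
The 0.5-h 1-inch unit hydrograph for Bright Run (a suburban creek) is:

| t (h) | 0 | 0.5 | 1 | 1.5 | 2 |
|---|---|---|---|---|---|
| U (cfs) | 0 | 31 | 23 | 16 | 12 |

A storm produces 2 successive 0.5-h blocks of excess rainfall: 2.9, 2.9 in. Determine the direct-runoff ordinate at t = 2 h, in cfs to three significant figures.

By discrete convolution, Q_j = Σ (P_i / 1 in) · U_{j−i}.
At t = 2 h (j=4): Q = (2.9/1)·12 + (2.9/1)·16 = 81.2 cfs.

Q ≈ 81.2 cfs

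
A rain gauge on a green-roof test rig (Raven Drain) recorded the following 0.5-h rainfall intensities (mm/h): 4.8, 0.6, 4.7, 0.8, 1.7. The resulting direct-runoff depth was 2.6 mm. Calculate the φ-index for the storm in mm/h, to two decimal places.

φ ≈ 2.15 mm/h

Only the 2 blocks with intensity above φ contribute runoff: 4.8, 4.7 mm/h.
Σ(I−φ)·Δt = d  ⇒  (4.8+4.7 − 2φ)·0.5 = 2.6
φ = (9.500 − 2.6/0.5) / 2 = 2.15 mm/h.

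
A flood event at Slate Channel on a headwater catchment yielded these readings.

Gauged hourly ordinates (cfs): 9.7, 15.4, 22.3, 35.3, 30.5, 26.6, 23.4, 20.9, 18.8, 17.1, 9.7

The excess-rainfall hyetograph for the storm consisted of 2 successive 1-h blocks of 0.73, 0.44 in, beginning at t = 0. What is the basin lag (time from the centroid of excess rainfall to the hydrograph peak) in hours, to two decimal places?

Centroid of excess rainfall: t_c = Σ P_i·t̄_i / ΣP_i = 0.8761 h (block centres at 0.5, 1.5 h).
Hydrograph peak occurs at t = 3 h, so basin lag t_L = 3 − 0.8761 = 2.12 h.

t_L ≈ 2.12 h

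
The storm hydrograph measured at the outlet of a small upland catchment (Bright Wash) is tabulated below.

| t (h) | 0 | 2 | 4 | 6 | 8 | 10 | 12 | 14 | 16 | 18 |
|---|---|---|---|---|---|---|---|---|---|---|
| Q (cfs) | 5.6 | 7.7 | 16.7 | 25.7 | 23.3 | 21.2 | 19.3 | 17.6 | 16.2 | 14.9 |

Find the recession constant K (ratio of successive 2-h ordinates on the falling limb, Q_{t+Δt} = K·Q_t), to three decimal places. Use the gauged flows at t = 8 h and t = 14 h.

K ≈ 0.911

Using the recession-limb readings at t = 8 h and t = 14 h: Q falls from 23.3 to 17.6 cfs over 3 intervals.
K = (Q₂/Q₁)^(1/3) = (17.6/23.3)^(1/3) = 0.911.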